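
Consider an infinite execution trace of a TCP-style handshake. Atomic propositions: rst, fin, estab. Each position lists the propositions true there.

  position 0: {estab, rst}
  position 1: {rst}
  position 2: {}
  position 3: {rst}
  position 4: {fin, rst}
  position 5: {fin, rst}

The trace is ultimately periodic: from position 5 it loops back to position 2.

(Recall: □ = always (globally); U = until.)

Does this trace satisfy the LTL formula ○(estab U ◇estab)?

Violated

The position after 0 is 1; estab U ◇estab is false there.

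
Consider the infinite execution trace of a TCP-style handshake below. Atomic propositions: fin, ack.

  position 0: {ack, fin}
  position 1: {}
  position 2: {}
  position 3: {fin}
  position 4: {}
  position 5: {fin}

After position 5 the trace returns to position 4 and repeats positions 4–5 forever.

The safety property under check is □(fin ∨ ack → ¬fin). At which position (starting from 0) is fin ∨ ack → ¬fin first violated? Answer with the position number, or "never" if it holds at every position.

0

At position 0 the labels are {ack, fin}, so fin ∨ ack → ¬fin is false there. This is the first violation.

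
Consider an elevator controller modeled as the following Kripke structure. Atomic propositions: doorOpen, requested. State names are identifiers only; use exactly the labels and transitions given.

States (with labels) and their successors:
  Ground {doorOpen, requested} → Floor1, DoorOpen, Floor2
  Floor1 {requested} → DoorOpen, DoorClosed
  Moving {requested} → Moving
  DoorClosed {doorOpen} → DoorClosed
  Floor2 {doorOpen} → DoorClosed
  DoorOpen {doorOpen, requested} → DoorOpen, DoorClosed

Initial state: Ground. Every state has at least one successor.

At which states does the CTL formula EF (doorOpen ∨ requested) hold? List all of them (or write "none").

{Ground, Floor1, Moving, DoorClosed, Floor2, DoorOpen}

States satisfying doorOpen ∨ requested: {Ground, Floor1, Moving, DoorClosed, Floor2, DoorOpen}.
States satisfying EF (doorOpen ∨ requested): {Ground, Floor1, Moving, DoorClosed, Floor2, DoorOpen}.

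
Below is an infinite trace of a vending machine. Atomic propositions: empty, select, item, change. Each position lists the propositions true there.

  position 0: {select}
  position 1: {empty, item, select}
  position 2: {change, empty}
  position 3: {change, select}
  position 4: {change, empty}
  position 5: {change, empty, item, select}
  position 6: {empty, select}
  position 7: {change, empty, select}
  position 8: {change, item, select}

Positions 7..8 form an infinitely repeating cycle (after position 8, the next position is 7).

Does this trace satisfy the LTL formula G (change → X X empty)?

Does not hold

change → X X empty must hold at every position from 0 onward. It fails at position 8, so G (change → X X empty) is false.
Positions where change holds: 2, 3, 4, 5, 7, 8.
Check X X empty at each: 2→ok, 3→ok, 4→ok, 5→ok, 7→ok, 8→fails.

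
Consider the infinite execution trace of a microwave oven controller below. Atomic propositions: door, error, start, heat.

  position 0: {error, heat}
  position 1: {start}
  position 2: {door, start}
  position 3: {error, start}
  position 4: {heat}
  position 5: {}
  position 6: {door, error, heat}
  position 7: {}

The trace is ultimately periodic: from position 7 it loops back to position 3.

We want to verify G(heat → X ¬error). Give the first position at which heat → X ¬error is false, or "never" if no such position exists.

never

heat → X ¬error holds at every position 0..7, and those are all the positions the trace ever visits, so the invariant G(heat → X ¬error) is never violated.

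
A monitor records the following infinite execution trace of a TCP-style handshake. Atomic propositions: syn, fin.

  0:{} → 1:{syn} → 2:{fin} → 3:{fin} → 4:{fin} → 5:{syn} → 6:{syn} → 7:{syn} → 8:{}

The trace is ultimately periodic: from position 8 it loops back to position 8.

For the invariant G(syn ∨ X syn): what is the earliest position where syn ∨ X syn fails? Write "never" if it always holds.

Check syn ∨ X syn at each position in order: 0 ✓, 1 ✓.
At position 2 the labels are {fin} and the next position 3 has {fin}, so syn ∨ X syn is false there. This is the first violation.

2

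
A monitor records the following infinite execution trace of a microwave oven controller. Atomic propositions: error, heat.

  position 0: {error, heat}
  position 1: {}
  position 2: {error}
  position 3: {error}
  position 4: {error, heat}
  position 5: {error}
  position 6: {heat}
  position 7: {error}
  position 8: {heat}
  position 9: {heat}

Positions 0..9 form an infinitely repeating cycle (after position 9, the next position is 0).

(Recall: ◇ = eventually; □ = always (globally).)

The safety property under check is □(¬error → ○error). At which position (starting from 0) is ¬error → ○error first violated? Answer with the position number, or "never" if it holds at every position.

Check ¬error → ○error at each position in order: 0 ✓, 1 ✓, 2 ✓, 3 ✓, 4 ✓, 5 ✓, 6 ✓, 7 ✓.
At position 8 the labels are {heat} and the next position 9 has {heat}, so ¬error → ○error is false there. This is the first violation.

8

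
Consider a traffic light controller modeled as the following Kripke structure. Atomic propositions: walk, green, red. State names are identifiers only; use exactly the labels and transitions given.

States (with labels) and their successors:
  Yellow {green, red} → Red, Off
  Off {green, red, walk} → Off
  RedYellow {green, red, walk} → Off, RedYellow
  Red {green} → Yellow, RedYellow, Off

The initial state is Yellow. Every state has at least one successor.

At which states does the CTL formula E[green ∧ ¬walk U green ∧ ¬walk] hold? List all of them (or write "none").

States satisfying green ∧ ¬walk: {Yellow, Red}.
States satisfying E[green ∧ ¬walk U green ∧ ¬walk]: {Yellow, Red}.

{Yellow, Red}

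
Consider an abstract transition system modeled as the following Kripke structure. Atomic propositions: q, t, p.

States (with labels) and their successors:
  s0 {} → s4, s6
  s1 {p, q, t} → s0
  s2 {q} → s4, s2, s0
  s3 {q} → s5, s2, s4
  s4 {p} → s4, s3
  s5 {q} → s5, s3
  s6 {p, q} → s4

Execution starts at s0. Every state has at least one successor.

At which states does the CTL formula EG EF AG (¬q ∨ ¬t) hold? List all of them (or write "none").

States satisfying EF AG (¬q ∨ ¬t): {s0, s1, s2, s3, s4, s5, s6}.
States satisfying EG EF AG (¬q ∨ ¬t): {s0, s1, s2, s3, s4, s5, s6}.

{s0, s1, s2, s3, s4, s5, s6}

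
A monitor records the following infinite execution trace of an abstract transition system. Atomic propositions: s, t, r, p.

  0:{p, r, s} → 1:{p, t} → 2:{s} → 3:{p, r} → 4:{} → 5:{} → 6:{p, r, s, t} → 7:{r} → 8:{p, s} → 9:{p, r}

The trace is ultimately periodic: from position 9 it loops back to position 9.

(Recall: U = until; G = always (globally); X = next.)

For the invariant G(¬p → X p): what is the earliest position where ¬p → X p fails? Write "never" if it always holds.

Check ¬p → X p at each position in order: 0 ✓, 1 ✓, 2 ✓, 3 ✓.
At position 4 the labels are {} and the next position 5 has {}, so ¬p → X p is false there. This is the first violation.

4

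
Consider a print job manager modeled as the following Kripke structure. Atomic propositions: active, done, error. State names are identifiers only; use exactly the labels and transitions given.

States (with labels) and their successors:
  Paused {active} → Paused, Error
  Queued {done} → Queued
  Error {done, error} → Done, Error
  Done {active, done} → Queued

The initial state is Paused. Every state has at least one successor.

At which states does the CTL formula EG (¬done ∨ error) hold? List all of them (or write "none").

States satisfying ¬done ∨ error: {Paused, Error}.
States satisfying EG (¬done ∨ error): {Paused, Error}.

{Paused, Error}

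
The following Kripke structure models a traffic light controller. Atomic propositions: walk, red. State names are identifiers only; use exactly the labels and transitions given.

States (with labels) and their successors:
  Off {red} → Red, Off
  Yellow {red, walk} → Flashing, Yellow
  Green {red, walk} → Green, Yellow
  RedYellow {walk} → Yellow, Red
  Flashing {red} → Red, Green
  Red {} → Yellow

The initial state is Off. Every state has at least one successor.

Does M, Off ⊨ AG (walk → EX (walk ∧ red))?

Holds

States satisfying walk → EX (walk ∧ red): {Off, Yellow, Green, RedYellow, Flashing, Red}.
States satisfying AG (walk → EX (walk ∧ red)): {Off, Yellow, Green, RedYellow, Flashing, Red}.
Every state reachable from Off satisfies walk → EX (walk ∧ red).
Off ∈ Sat(AG (walk → EX (walk ∧ red))).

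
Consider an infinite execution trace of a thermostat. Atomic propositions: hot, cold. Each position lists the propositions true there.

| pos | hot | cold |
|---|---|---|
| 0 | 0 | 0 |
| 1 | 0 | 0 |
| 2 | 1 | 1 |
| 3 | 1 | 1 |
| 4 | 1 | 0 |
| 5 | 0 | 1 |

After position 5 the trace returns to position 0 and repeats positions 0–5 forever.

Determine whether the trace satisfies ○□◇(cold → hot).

The position after 0 is 1; □◇(cold → hot) is true there.

Yes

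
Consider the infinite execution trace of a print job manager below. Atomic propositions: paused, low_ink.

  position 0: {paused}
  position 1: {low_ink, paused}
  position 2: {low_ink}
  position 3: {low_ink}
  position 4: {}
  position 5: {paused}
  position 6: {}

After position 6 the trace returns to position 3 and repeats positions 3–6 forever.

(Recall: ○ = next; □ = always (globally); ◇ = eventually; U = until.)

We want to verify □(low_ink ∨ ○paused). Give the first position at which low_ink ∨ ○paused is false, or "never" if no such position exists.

Check low_ink ∨ ○paused at each position in order: 0 ✓, 1 ✓, 2 ✓, 3 ✓, 4 ✓.
At position 5 the labels are {paused} and the next position 6 has {}, so low_ink ∨ ○paused is false there. This is the first violation.

5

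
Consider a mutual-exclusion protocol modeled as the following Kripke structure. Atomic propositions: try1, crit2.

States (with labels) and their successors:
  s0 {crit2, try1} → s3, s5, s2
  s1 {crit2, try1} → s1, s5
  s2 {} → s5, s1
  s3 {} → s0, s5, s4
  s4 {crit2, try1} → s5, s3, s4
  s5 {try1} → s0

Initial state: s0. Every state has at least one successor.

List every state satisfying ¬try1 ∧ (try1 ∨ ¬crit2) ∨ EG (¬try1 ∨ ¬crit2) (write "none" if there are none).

{s2, s3}

States satisfying ¬try1: {s2, s3}.
States satisfying ¬crit2: {s2, s3, s5}.
States satisfying try1 ∨ ¬crit2: {s0, s1, s2, s3, s4, s5}.
States satisfying ¬try1 ∧ (try1 ∨ ¬crit2): {s2, s3}.
States satisfying ¬try1 ∨ ¬crit2: {s2, s3, s5}.
States satisfying EG (¬try1 ∨ ¬crit2): ∅.
States satisfying ¬try1 ∧ (try1 ∨ ¬crit2) ∨ EG (¬try1 ∨ ¬crit2): {s2, s3}.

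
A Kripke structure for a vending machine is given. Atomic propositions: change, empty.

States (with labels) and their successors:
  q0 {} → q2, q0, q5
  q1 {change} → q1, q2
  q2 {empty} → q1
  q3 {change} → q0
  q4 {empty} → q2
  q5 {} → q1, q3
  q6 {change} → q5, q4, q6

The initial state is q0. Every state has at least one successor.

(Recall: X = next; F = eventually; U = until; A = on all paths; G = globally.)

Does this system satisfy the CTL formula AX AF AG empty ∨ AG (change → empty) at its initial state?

Does not hold

States satisfying AF AG empty: ∅.
States satisfying AX AF AG empty: ∅.
States satisfying change → empty: {q0, q2, q4, q5}.
States satisfying AG (change → empty): ∅.
States satisfying AX AF AG empty ∨ AG (change → empty): ∅.
q0 ∉ Sat(AX AF AG empty ∨ AG (change → empty)).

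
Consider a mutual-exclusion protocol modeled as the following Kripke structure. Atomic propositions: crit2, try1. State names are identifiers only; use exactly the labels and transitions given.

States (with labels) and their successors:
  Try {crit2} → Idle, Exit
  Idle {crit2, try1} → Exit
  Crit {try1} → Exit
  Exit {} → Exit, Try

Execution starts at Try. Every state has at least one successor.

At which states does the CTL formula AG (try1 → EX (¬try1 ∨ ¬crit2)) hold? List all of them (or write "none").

States satisfying try1 → EX (¬try1 ∨ ¬crit2): {Try, Idle, Crit, Exit}.
States satisfying AG (try1 → EX (¬try1 ∨ ¬crit2)): {Try, Idle, Crit, Exit}.

{Try, Idle, Crit, Exit}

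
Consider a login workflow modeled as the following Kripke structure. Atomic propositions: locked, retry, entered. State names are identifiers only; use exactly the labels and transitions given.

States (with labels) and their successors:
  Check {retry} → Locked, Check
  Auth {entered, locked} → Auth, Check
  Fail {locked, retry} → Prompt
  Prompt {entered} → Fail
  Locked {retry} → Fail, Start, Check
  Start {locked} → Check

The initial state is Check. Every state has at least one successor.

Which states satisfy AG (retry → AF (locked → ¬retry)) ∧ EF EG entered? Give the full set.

{Auth}

States satisfying retry → AF (locked → ¬retry): {Check, Auth, Fail, Prompt, Locked, Start}.
States satisfying AG (retry → AF (locked → ¬retry)): {Check, Auth, Fail, Prompt, Locked, Start}.
States satisfying EG entered: {Auth}.
States satisfying EF EG entered: {Auth}.
States satisfying AG (retry → AF (locked → ¬retry)) ∧ EF EG entered: {Auth}.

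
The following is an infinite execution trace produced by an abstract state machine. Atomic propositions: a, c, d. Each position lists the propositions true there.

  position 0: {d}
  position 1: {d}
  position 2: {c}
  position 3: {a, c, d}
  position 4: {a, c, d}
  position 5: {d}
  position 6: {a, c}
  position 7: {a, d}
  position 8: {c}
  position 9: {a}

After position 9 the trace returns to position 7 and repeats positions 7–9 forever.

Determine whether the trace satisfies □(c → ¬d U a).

c → ¬d U a holds at every position 0..9, and those are all positions ever visited, so □(c → ¬d U a) holds.
Positions where c holds: 2, 3, 4, 6, 8.
Check ¬d U a at each: 2→ok, 3→ok, 4→ok, 6→ok, 8→ok.

Holds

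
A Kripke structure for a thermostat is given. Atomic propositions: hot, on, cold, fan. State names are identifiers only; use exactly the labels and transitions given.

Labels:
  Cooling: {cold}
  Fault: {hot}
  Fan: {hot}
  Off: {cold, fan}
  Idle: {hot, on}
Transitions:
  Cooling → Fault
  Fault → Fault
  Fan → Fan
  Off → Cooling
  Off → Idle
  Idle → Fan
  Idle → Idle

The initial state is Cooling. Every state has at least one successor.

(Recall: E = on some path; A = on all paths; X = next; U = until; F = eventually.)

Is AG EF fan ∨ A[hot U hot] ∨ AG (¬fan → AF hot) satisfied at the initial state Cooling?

States satisfying EF fan: {Off}.
States satisfying AG EF fan: ∅.
States satisfying hot: {Fault, Fan, Idle}.
States satisfying A[hot U hot]: {Fault, Fan, Idle}.
States satisfying AG EF fan ∨ A[hot U hot]: {Fault, Fan, Idle}.
States satisfying ¬fan → AF hot: {Cooling, Fault, Fan, Off, Idle}.
States satisfying AG (¬fan → AF hot): {Cooling, Fault, Fan, Off, Idle}.
States satisfying AG EF fan ∨ A[hot U hot] ∨ AG (¬fan → AF hot): {Cooling, Fault, Fan, Off, Idle}.
Cooling ∈ Sat(AG EF fan ∨ A[hot U hot] ∨ AG (¬fan → AF hot)).

Holds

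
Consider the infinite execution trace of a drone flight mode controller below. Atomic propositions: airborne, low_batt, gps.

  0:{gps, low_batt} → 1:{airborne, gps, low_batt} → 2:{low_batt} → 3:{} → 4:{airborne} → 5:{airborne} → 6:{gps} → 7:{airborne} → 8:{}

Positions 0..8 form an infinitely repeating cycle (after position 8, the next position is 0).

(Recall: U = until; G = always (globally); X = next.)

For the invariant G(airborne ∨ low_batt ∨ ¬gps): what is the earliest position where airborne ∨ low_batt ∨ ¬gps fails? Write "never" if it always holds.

6

Check airborne ∨ low_batt ∨ ¬gps at each position in order: 0 ✓, 1 ✓, 2 ✓, 3 ✓, 4 ✓, 5 ✓.
At position 6 the labels are {gps}, so airborne ∨ low_batt ∨ ¬gps is false there. This is the first violation.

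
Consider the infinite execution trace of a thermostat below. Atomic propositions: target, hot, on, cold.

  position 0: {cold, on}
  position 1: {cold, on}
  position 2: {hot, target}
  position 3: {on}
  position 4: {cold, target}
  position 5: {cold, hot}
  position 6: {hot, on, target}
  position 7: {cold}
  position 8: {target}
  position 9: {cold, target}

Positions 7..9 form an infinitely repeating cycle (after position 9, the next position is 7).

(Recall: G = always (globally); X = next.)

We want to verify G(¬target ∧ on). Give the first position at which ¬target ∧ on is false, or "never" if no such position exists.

Check ¬target ∧ on at each position in order: 0 ✓, 1 ✓.
At position 2 the labels are {hot, target}, so ¬target ∧ on is false there. This is the first violation.

2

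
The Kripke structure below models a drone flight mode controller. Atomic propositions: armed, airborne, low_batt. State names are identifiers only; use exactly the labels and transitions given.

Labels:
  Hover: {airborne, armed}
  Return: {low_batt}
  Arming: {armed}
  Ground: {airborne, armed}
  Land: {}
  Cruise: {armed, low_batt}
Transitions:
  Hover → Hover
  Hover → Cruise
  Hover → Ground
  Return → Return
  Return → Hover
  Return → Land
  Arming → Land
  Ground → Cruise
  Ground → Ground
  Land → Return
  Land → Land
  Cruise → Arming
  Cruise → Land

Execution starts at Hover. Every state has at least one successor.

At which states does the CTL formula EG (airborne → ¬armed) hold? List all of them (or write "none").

{Return, Arming, Land, Cruise}

States satisfying airborne → ¬armed: {Return, Arming, Land, Cruise}.
States satisfying EG (airborne → ¬armed): {Return, Arming, Land, Cruise}.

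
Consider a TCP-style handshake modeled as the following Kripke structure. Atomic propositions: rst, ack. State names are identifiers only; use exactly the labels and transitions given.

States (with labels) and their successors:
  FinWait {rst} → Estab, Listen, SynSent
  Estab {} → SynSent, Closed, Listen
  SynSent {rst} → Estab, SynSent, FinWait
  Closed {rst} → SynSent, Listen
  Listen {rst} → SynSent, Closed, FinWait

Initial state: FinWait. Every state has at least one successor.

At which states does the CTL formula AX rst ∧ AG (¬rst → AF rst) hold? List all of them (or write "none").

{Estab, Closed, Listen}

States satisfying rst: {FinWait, SynSent, Closed, Listen}.
States satisfying AX rst: {Estab, Closed, Listen}.
States satisfying ¬rst → AF rst: {FinWait, Estab, SynSent, Closed, Listen}.
States satisfying AG (¬rst → AF rst): {FinWait, Estab, SynSent, Closed, Listen}.
States satisfying AX rst ∧ AG (¬rst → AF rst): {Estab, Closed, Listen}.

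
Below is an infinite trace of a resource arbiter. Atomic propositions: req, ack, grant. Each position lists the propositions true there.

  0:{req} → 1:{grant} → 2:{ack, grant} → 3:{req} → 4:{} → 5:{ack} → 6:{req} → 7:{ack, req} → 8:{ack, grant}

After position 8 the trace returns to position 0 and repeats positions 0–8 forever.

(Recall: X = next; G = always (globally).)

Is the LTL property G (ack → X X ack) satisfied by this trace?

ack → X X ack must hold at every position from 0 onward. It fails at position 2, so G (ack → X X ack) is false.
Positions where ack holds: 2, 5, 7, 8.
Check X X ack at each: 2→fails, 5→ok, 7→fails, 8→fails.

Violated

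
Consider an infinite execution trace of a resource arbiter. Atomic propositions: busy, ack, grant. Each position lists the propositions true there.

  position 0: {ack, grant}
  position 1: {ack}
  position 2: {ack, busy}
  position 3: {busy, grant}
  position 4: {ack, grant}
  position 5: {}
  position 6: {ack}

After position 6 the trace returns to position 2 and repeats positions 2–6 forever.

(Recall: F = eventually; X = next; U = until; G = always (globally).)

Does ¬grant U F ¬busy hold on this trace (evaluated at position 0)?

Holds

Walking from position 0: F ¬busy first holds at position 0, and ¬grant holds at every earlier position along the way, so ¬grant U F ¬busy holds.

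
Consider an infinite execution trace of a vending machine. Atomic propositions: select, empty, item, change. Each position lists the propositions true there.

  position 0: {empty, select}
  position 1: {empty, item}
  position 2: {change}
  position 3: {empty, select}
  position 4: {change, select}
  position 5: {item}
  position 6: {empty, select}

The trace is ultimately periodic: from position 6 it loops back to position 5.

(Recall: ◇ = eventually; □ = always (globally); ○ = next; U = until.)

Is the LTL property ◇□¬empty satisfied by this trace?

□¬empty is false at every position 0..6, so it never becomes true and ◇□¬empty fails.

Violated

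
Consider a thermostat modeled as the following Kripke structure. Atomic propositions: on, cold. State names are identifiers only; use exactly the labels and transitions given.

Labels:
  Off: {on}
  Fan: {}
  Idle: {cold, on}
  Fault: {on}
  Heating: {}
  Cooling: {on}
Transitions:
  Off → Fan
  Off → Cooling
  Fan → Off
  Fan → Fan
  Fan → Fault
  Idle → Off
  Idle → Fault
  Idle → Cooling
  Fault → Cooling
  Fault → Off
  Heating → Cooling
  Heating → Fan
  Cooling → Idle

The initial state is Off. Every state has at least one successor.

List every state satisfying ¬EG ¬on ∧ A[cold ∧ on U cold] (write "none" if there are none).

{Idle}

States satisfying ¬on: {Fan, Heating}.
States satisfying EG ¬on: {Fan, Heating}.
States satisfying ¬EG ¬on: {Off, Idle, Fault, Cooling}.
States satisfying cold ∧ on: {Idle}.
States satisfying cold: {Idle}.
States satisfying A[cold ∧ on U cold]: {Idle}.
States satisfying ¬EG ¬on ∧ A[cold ∧ on U cold]: {Idle}.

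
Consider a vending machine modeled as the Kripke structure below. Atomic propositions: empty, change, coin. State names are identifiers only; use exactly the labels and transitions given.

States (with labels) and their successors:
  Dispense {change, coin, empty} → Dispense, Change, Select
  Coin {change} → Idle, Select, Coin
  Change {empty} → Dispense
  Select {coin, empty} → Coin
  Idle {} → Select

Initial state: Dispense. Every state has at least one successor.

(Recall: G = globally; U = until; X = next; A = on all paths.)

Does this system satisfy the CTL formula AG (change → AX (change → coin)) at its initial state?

States satisfying change → AX (change → coin): {Dispense, Change, Select, Idle}.
States satisfying AG (change → AX (change → coin)): ∅.
Coin is reachable from Dispense and violates change → AX (change → coin), so AG fails at Dispense.
Dispense ∉ Sat(AG (change → AX (change → coin))).

No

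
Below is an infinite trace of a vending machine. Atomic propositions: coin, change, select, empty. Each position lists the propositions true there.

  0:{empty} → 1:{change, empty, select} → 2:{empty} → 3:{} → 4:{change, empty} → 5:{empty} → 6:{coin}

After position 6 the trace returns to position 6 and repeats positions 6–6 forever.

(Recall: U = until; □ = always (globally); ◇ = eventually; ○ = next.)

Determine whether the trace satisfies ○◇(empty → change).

The position after 0 is 1; ◇(empty → change) is true there.

Yes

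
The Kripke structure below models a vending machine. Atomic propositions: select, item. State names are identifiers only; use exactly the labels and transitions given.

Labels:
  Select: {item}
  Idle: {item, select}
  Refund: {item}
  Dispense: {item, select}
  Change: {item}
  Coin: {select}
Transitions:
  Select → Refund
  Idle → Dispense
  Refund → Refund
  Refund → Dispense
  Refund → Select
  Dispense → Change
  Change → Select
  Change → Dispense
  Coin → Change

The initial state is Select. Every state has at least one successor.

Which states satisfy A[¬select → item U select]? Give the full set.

{Idle, Dispense, Coin}

States satisfying ¬select → item: {Select, Idle, Refund, Dispense, Change, Coin}.
States satisfying select: {Idle, Dispense, Coin}.
States satisfying A[¬select → item U select]: {Idle, Dispense, Coin}.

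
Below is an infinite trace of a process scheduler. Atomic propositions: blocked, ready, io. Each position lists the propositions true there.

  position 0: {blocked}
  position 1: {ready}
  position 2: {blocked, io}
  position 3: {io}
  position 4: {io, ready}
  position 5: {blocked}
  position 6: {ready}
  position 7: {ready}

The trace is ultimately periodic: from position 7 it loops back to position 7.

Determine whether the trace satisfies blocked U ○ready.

Walking from position 0: ○ready first holds at position 0, and blocked holds at every earlier position along the way, so blocked U ○ready holds.

Holds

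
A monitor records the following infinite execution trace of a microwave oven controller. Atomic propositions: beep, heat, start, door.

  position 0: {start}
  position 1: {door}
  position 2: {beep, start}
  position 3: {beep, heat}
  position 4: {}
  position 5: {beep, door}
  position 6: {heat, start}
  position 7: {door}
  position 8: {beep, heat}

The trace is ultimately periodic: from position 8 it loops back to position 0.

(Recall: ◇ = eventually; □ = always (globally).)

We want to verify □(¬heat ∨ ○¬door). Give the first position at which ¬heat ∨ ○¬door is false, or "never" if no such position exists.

6

Check ¬heat ∨ ○¬door at each position in order: 0 ✓, 1 ✓, 2 ✓, 3 ✓, 4 ✓, 5 ✓.
At position 6 the labels are {heat, start} and the next position 7 has {door}, so ¬heat ∨ ○¬door is false there. This is the first violation.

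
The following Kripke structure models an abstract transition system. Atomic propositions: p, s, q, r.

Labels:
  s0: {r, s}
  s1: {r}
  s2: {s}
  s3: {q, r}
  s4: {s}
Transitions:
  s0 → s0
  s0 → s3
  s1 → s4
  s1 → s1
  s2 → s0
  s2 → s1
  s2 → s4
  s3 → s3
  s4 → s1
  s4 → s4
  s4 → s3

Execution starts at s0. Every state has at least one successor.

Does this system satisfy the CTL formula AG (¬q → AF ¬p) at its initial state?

Holds

States satisfying ¬q → AF ¬p: {s0, s1, s2, s3, s4}.
States satisfying AG (¬q → AF ¬p): {s0, s1, s2, s3, s4}.
Every state reachable from s0 satisfies ¬q → AF ¬p.
s0 ∈ Sat(AG (¬q → AF ¬p)).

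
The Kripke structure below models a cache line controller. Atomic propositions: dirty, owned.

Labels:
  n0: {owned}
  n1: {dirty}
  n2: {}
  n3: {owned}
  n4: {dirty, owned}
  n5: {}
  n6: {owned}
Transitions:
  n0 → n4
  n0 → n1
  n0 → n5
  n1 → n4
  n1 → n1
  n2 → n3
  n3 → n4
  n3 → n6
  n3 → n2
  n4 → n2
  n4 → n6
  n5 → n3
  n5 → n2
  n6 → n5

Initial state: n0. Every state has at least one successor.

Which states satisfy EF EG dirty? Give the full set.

{n0, n1}

States satisfying EG dirty: {n1}.
States satisfying EF EG dirty: {n0, n1}.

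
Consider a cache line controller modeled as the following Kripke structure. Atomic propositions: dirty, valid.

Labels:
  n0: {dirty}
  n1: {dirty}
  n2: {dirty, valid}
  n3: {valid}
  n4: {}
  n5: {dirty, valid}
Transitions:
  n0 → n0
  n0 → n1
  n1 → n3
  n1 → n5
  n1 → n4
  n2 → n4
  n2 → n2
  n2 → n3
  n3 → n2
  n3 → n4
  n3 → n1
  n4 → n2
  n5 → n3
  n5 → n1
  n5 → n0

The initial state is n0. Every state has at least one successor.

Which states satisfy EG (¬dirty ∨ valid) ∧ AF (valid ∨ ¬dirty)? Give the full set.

States satisfying ¬dirty ∨ valid: {n2, n3, n4, n5}.
States satisfying EG (¬dirty ∨ valid): {n2, n3, n4, n5}.
States satisfying valid ∨ ¬dirty: {n2, n3, n4, n5}.
States satisfying AF (valid ∨ ¬dirty): {n1, n2, n3, n4, n5}.
States satisfying EG (¬dirty ∨ valid) ∧ AF (valid ∨ ¬dirty): {n2, n3, n4, n5}.

{n2, n3, n4, n5}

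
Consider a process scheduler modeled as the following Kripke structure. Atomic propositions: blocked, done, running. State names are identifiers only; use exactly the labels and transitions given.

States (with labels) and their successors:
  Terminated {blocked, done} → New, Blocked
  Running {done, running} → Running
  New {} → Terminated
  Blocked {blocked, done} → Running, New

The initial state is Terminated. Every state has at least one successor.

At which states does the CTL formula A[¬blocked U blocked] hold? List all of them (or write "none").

{Terminated, New, Blocked}

States satisfying ¬blocked: {Running, New}.
States satisfying blocked: {Terminated, Blocked}.
States satisfying A[¬blocked U blocked]: {Terminated, New, Blocked}.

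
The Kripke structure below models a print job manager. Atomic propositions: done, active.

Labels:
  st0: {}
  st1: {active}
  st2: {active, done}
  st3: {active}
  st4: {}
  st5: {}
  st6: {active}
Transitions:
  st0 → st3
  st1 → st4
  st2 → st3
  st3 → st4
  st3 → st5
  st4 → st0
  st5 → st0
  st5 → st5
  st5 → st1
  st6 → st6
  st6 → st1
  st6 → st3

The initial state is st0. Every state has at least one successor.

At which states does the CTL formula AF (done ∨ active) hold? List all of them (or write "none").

{st0, st1, st2, st3, st4, st6}

States satisfying done ∨ active: {st1, st2, st3, st6}.
States satisfying AF (done ∨ active): {st0, st1, st2, st3, st4, st6}.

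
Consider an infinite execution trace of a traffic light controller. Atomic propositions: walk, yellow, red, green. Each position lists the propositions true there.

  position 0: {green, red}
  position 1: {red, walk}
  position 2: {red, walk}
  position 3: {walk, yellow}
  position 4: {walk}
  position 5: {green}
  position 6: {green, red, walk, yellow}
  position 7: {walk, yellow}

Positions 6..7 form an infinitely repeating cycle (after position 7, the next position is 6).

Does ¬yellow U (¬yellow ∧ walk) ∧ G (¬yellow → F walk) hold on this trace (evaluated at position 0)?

Holds

Walking from position 0: ¬yellow ∧ walk first holds at position 1, and ¬yellow holds at every earlier position along the way, so ¬yellow U (¬yellow ∧ walk) holds.
¬yellow → F walk holds at every position 0..7, and those are all positions ever visited, so G (¬yellow → F walk) holds.
Positions where ¬yellow holds: 0, 1, 2, 4, 5.
Check F walk at each: 0→ok, 1→ok, 2→ok, 4→ok, 5→ok.
At position 0: ¬yellow U (¬yellow ∧ walk) is true; G (¬yellow → F walk) is true; so ¬yellow U (¬yellow ∧ walk) ∧ G (¬yellow → F walk) is true.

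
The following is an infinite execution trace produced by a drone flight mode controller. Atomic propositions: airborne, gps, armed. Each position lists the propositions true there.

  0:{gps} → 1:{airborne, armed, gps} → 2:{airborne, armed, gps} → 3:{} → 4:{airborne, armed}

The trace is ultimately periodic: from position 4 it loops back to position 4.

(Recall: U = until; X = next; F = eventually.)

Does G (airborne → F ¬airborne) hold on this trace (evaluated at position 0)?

airborne → F ¬airborne must hold at every position from 0 onward. It fails at position 4, so G (airborne → F ¬airborne) is false.
Positions where airborne holds: 1, 2, 4.
Check F ¬airborne at each: 1→ok, 2→ok, 4→fails.

No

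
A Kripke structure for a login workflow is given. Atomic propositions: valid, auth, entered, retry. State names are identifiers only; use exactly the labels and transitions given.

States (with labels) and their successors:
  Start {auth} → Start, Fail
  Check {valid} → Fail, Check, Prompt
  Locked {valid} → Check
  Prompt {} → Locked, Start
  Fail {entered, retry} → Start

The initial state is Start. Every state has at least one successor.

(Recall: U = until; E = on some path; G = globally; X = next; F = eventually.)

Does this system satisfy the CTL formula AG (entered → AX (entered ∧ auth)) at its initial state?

States satisfying entered → AX (entered ∧ auth): {Start, Check, Locked, Prompt}.
States satisfying AG (entered → AX (entered ∧ auth)): ∅.
Fail is reachable from Start and violates entered → AX (entered ∧ auth), so AG fails at Start.
Start ∉ Sat(AG (entered → AX (entered ∧ auth))).

Does not hold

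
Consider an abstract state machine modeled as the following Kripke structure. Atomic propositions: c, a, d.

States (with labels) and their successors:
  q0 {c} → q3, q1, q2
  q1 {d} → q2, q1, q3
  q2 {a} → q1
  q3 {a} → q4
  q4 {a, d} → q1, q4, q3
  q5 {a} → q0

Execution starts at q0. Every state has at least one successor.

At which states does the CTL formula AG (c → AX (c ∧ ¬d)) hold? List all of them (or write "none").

States satisfying c → AX (c ∧ ¬d): {q1, q2, q3, q4, q5}.
States satisfying AG (c → AX (c ∧ ¬d)): {q1, q2, q3, q4}.

{q1, q2, q3, q4}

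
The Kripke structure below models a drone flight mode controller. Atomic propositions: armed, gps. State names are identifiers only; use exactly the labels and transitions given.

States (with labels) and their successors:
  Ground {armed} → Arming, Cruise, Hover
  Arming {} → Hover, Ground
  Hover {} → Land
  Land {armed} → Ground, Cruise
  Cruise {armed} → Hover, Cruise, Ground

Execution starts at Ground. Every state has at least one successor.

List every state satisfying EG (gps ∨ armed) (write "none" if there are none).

States satisfying gps ∨ armed: {Ground, Land, Cruise}.
States satisfying EG (gps ∨ armed): {Ground, Land, Cruise}.

{Ground, Land, Cruise}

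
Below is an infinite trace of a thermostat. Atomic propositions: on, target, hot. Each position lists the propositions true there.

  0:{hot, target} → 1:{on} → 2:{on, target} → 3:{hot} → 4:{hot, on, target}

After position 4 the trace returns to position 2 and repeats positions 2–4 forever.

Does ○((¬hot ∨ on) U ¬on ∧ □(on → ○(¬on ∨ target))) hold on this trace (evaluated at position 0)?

Holds

The position after 0 is 1; (¬hot ∨ on) U ¬on ∧ □(on → ○(¬on ∨ target)) is true there.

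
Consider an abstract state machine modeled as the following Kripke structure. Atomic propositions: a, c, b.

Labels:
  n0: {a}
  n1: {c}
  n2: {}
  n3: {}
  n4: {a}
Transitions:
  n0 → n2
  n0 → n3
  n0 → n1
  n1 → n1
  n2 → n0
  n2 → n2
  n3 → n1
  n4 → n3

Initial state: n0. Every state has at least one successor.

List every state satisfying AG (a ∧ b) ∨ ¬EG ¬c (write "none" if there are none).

States satisfying a ∧ b: ∅.
States satisfying AG (a ∧ b): ∅.
States satisfying ¬c: {n0, n2, n3, n4}.
States satisfying EG ¬c: {n0, n2}.
States satisfying ¬EG ¬c: {n1, n3, n4}.
States satisfying AG (a ∧ b) ∨ ¬EG ¬c: {n1, n3, n4}.

{n1, n3, n4}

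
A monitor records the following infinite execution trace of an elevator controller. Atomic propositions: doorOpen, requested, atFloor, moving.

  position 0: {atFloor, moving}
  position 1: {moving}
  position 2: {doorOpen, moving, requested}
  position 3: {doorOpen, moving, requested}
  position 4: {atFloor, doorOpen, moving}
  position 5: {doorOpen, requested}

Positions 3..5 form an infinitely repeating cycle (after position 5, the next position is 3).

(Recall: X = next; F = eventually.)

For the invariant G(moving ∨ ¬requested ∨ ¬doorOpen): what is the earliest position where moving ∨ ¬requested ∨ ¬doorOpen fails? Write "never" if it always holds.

Check moving ∨ ¬requested ∨ ¬doorOpen at each position in order: 0 ✓, 1 ✓, 2 ✓, 3 ✓, 4 ✓.
At position 5 the labels are {doorOpen, requested}, so moving ∨ ¬requested ∨ ¬doorOpen is false there. This is the first violation.

5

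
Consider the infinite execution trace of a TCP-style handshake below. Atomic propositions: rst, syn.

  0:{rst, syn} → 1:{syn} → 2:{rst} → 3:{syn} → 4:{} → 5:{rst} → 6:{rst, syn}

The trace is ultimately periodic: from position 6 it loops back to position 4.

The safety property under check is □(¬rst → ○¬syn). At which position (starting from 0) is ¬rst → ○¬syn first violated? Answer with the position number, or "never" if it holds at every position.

never

¬rst → ○¬syn holds at every position 0..6, and those are all the positions the trace ever visits, so the invariant □(¬rst → ○¬syn) is never violated.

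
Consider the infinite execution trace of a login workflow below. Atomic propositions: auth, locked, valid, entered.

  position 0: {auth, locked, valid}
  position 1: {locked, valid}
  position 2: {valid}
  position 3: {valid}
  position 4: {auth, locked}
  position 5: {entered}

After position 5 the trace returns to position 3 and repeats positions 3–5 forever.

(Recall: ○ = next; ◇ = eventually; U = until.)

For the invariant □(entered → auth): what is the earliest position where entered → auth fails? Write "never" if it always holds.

Check entered → auth at each position in order: 0 ✓, 1 ✓, 2 ✓, 3 ✓, 4 ✓.
At position 5 the labels are {entered}, so entered → auth is false there. This is the first violation.

5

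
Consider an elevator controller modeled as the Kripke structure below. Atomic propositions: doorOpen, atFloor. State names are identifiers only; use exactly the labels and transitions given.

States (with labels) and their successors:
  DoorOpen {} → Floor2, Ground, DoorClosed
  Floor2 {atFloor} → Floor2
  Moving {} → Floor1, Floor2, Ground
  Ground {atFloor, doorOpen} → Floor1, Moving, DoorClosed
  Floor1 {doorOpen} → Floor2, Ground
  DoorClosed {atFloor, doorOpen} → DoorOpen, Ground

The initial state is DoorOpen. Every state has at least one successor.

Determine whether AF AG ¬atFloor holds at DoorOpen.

States satisfying AG ¬atFloor: ∅.
States satisfying AF AG ¬atFloor: ∅.
There is a path from DoorOpen along which AG ¬atFloor never holds.
DoorOpen ∉ Sat(AF AG ¬atFloor).

No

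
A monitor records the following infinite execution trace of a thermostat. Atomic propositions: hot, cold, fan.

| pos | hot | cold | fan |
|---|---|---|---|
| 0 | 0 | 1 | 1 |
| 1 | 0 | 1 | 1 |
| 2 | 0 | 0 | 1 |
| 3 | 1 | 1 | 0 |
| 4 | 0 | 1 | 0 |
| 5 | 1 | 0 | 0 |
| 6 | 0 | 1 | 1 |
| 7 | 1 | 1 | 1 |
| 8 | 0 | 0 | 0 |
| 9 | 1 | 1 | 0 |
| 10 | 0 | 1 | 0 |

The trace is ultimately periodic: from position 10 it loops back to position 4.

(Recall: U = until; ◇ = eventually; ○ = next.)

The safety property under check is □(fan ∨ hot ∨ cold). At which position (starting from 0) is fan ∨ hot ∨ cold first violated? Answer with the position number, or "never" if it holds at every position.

Check fan ∨ hot ∨ cold at each position in order: 0 ✓, 1 ✓, 2 ✓, 3 ✓, 4 ✓, 5 ✓, 6 ✓, 7 ✓.
At position 8 the labels are {}, so fan ∨ hot ∨ cold is false there. This is the first violation.

8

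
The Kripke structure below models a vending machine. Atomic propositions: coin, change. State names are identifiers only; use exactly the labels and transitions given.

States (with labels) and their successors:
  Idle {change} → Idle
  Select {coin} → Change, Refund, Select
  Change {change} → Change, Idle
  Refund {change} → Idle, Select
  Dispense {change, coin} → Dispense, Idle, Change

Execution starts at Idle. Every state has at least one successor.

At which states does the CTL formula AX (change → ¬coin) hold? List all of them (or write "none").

{Idle, Select, Change, Refund}

States satisfying change → ¬coin: {Idle, Select, Change, Refund}.
States satisfying AX (change → ¬coin): {Idle, Select, Change, Refund}.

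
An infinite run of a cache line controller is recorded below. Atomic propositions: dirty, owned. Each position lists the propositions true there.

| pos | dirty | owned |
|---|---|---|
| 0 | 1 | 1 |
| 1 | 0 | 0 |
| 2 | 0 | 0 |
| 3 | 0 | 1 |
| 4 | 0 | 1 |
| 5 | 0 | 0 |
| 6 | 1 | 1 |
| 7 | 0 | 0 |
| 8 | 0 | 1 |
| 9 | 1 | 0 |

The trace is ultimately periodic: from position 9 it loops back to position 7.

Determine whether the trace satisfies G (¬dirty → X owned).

No

¬dirty → X owned must hold at every position from 0 onward. It fails at position 1, so G (¬dirty → X owned) is false.
Positions where ¬dirty holds: 1, 2, 3, 4, 5, 7, 8.
Check X owned at each: 1→fails, 2→ok, 3→ok, 4→fails, 5→ok, 7→ok, 8→fails.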